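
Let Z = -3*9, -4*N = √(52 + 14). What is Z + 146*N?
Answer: -27 - 73*√66/2 ≈ -323.53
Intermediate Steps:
N = -√66/4 (N = -√(52 + 14)/4 = -√66/4 ≈ -2.0310)
Z = -27
Z + 146*N = -27 + 146*(-√66/4) = -27 - 73*√66/2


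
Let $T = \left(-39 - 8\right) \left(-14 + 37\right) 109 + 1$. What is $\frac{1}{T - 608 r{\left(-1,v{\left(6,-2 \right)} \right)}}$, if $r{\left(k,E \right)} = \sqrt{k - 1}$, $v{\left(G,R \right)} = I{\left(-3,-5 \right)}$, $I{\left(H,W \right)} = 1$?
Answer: $\frac{i}{4 \left(- 29457 i + 152 \sqrt{2}\right)} \approx -8.4865 \cdot 10^{-6} + 6.193 \cdot 10^{-8} i$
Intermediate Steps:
$v{\left(G,R \right)} = 1$
$r{\left(k,E \right)} = \sqrt{-1 + k}$
$T = -117828$ ($T = \left(-47\right) 23 \cdot 109 + 1 = \left(-1081\right) 109 + 1 = -117829 + 1 = -117828$)
$\frac{1}{T - 608 r{\left(-1,v{\left(6,-2 \right)} \right)}} = \frac{1}{-117828 - 608 \sqrt{-1 - 1}} = \frac{1}{-117828 - 608 \sqrt{-2}} = \frac{1}{-117828 - 608 i \sqrt{2}}$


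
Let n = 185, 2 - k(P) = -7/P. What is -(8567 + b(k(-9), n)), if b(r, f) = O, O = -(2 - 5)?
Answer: -8570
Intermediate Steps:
k(P) = 2 + 7/P (k(P) = 2 - (-7)/P = 2 + 7/P)
O = 3 (O = -1*(-3) = 3)
b(r, f) = 3
-(8567 + b(k(-9), n)) = -(8567 + 3) = -1*8570 = -8570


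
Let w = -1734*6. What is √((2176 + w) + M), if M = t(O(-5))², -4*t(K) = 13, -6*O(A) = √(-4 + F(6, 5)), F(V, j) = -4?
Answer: I*√131479/4 ≈ 90.65*I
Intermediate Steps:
w = -10404
O(A) = -I*√2/3 (O(A) = -√(-4 - 4)/6 = -I*√2/3)
t(K) = -13/4 (t(K) = -¼*13 = -13/4)
M = 169/16 (M = (-13/4)² = 169/16 ≈ 10.563)
√((2176 + w) + M) = √((2176 - 10404) + 169/16) = √(-8228 + 169/16) = √(-131479/16) = I*√131479/4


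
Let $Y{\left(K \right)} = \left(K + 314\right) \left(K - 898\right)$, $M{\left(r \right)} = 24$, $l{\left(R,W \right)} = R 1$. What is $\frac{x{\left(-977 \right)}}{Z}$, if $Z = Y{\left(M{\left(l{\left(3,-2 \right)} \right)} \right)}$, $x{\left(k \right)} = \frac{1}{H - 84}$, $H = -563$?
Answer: $\frac{1}{191131564} \approx 5.232 \cdot 10^{-9}$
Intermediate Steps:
$x{\left(k \right)} = - \frac{1}{647}$ ($x{\left(k \right)} = \frac{1}{-563 - 84} = \frac{1}{-647} = - \frac{1}{647}$)
$l{\left(R,W \right)} = R$
$Y{\left(K \right)} = \left(-898 + K\right) \left(314 + K\right)$ ($Y{\left(K \right)} = \left(314 + K\right) \left(-898 + K\right) = \left(-898 + K\right) \left(314 + K\right)$)
$Z = -295412$ ($Z = -281972 + 24^{2} - 14016 = -281972 + 576 - 14016 = -295412$)
$\frac{x{\left(-977 \right)}}{Z} = - \frac{1}{647 \left(-295412\right)} = \left(- \frac{1}{647}\right) \left(- \frac{1}{295412}\right) = \frac{1}{191131564}$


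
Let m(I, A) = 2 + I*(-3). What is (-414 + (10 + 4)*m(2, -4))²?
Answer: 220900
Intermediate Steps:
m(I, A) = 2 - 3*I
(-414 + (10 + 4)*m(2, -4))² = (-414 + (10 + 4)*(2 - 3*2))² = (-414 + 14*(2 - 6))² = (-414 + 14*(-4))² = (-414 - 56)² = (-470)² = 220900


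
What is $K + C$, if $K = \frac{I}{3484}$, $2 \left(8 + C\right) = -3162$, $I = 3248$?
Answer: $- \frac{1383207}{871} \approx -1588.1$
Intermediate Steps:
$C = -1589$ ($C = -8 + \frac{1}{2} \left(-3162\right) = -8 - 1581 = -1589$)
$K = \frac{812}{871}$ ($K = \frac{3248}{3484} = 3248 \cdot \frac{1}{3484} = \frac{812}{871} \approx 0.93226$)
$K + C = \frac{812}{871} - 1589 = - \frac{1383207}{871}$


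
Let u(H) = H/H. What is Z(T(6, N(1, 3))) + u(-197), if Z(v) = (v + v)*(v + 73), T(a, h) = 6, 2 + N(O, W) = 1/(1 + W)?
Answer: 949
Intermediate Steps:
N(O, W) = -2 + 1/(1 + W)
Z(v) = 2*v*(73 + v) (Z(v) = (2*v)*(73 + v) = 2*v*(73 + v))
u(H) = 1
Z(T(6, N(1, 3))) + u(-197) = 2*6*(73 + 6) + 1 = 2*6*79 + 1 = 948 + 1 = 949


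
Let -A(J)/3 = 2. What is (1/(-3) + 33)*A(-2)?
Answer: -196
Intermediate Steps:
A(J) = -6 (A(J) = -3*2 = -6)
(1/(-3) + 33)*A(-2) = (1/(-3) + 33)*(-6) = (-⅓ + 33)*(-6) = (98/3)*(-6) = -196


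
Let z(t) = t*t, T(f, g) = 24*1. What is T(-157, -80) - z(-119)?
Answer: -14137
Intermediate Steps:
T(f, g) = 24
z(t) = t**2
T(-157, -80) - z(-119) = 24 - 1*(-119)**2 = 24 - 1*14161 = 24 - 14161 = -14137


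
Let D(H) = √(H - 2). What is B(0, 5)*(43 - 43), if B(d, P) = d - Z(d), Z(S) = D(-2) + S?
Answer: 0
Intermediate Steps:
D(H) = √(-2 + H)
Z(S) = S + 2*I (Z(S) = √(-2 - 2) + S = √(-4) + S = 2*I + S = S + 2*I)
B(d, P) = -2*I (B(d, P) = d - (d + 2*I) = d + (-d - 2*I) = -2*I)
B(0, 5)*(43 - 43) = (-2*I)*(43 - 43) = -2*I*0 = 0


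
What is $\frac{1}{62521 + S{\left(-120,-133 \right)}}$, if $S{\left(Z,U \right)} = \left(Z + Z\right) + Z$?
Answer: $\frac{1}{62161} \approx 1.6087 \cdot 10^{-5}$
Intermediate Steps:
$S{\left(Z,U \right)} = 3 Z$ ($S{\left(Z,U \right)} = 2 Z + Z = 3 Z$)
$\frac{1}{62521 + S{\left(-120,-133 \right)}} = \frac{1}{62521 + 3 \left(-120\right)} = \frac{1}{62521 - 360} = \frac{1}{62161}$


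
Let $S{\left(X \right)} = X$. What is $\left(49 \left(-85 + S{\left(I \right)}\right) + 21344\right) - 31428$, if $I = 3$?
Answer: $-14102$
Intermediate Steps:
$\left(49 \left(-85 + S{\left(I \right)}\right) + 21344\right) - 31428 = \left(49 \left(-85 + 3\right) + 21344\right) - 31428 = \left(49 \left(-82\right) + 21344\right) - 31428 = \left(-4018 + 21344\right) - 31428 = 17326 - 31428 = -14102$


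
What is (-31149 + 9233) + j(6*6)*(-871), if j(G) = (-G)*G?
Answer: 1106900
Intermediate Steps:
j(G) = -G²
(-31149 + 9233) + j(6*6)*(-871) = (-31149 + 9233) - (6*6)²*(-871) = -21916 - 1*36²*(-871) = -21916 - 1*1296*(-871) = -21916 - 1296*(-871) = -21916 + 1128816 = 1106900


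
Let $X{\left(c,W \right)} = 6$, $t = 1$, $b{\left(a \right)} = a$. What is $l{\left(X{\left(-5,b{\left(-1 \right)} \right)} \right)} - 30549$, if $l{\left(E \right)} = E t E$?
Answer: $-30513$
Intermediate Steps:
$l{\left(E \right)} = E^{2}$ ($l{\left(E \right)} = E 1 E = E E = E^{2}$)
$l{\left(X{\left(-5,b{\left(-1 \right)} \right)} \right)} - 30549 = 6^{2} - 30549 = 36 - 30549 = -30513$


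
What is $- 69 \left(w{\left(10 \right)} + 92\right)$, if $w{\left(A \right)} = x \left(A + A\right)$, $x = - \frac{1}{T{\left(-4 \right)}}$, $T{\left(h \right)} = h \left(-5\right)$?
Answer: $-6279$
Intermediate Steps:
$T{\left(h \right)} = - 5 h$
$x = - \frac{1}{20}$ ($x = - \frac{1}{\left(-5\right) \left(-4\right)} = - \frac{1}{20} \approx -0.05$)
$w{\left(A \right)} = - \frac{A}{10}$ ($w{\left(A \right)} = - \frac{A + A}{20} = - \frac{2 A}{20} = - \frac{A}{10}$)
$- 69 \left(w{\left(10 \right)} + 92\right) = - 69 \left(\left(- \frac{1}{10}\right) 10 + 92\right) = - 69 \left(-1 + 92\right) = \left(-69\right) 91 = -6279$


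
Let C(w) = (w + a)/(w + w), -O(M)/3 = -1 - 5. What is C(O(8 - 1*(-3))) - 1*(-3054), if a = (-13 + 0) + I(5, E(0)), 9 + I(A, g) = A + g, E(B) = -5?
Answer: 27485/9 ≈ 3053.9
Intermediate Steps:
O(M) = 18 (O(M) = -3*(-1 - 5) = -3*(-6) = 18)
I(A, g) = -9 + A + g (I(A, g) = -9 + (A + g) = -9 + A + g)
a = -22 (a = (-13 + 0) + (-9 + 5 - 5) = -13 - 9 = -22)
C(w) = (-22 + w)/(2*w) (C(w) = (w - 22)/(w + w) = (-22 + w)/((2*w)) = (-22 + w)*(1/(2*w)) = (-22 + w)/(2*w))
C(O(8 - 1*(-3))) - 1*(-3054) = (½)*(-22 + 18)/18 - 1*(-3054) = (½)*(1/18)*(-4) + 3054 = -⅑ + 3054 = 27485/9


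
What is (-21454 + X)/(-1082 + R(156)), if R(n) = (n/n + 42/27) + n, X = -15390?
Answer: 331596/8311 ≈ 39.898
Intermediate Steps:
R(n) = 23/9 + n (R(n) = (1 + 42*(1/27)) + n = (1 + 14/9) + n = 23/9 + n)
(-21454 + X)/(-1082 + R(156)) = (-21454 - 15390)/(-1082 + (23/9 + 156)) = -36844/(-1082 + 1427/9) = -36844/(-8311/9) = -36844*(-9/8311) = 331596/8311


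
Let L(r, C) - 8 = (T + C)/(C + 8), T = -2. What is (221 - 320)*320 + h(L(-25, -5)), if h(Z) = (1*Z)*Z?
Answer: -284831/9 ≈ -31648.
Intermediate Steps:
L(r, C) = 8 + (-2 + C)/(8 + C) (L(r, C) = 8 + (-2 + C)/(C + 8) = 8 + (-2 + C)/(8 + C))
h(Z) = Z² (h(Z) = Z*Z = Z²)
(221 - 320)*320 + h(L(-25, -5)) = (221 - 320)*320 + ((62 + 9*(-5))/(8 - 5))² = -99*320 + ((62 - 45)/3)² = -31680 + ((⅓)*17)² = -31680 + (17/3)² = -31680 + 289/9 = -284831/9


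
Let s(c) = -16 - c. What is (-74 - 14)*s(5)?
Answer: 1848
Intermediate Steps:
(-74 - 14)*s(5) = (-74 - 14)*(-16 - 1*5) = -88*(-16 - 5) = -88*(-21) = 1848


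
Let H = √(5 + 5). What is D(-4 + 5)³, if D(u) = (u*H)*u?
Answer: 10*√10 ≈ 31.623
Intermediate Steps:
H = √10 ≈ 3.1623
D(u) = √10*u² (D(u) = (u*√10)*u = √10*u²)
D(-4 + 5)³ = (√10*(-4 + 5)²)³ = (√10*1²)³ = (√10*1)³ = (√10)³ = 10*√10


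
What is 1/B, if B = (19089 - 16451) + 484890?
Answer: 1/487528 ≈ 2.0512e-6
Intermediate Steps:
B = 487528 (B = 2638 + 484890 = 487528)
1/B = 1/487528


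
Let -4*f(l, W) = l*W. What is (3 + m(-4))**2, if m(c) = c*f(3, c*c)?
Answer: 2601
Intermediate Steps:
f(l, W) = -W*l/4 (f(l, W) = -l*W/4 = -W*l/4)
m(c) = -3*c**3/4 (m(c) = c*(-1/4*c*c*3) = c*(-1/4*c**2*3) = c*(-3*c**2/4) = -3*c**3/4)
(3 + m(-4))**2 = (3 - 3/4*(-4)**3)**2 = (3 - 3/4*(-64))**2 = (3 + 48)**2 = 51**2 = 2601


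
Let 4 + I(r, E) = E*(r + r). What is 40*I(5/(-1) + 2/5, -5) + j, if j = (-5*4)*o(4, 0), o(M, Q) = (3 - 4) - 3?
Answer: 1760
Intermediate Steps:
o(M, Q) = -4 (o(M, Q) = -1 - 3 = -4)
I(r, E) = -4 + 2*E*r (I(r, E) = -4 + E*(r + r) = -4 + E*(2*r) = -4 + 2*E*r)
j = 80 (j = -5*4*(-4) = -20*(-4) = 80)
40*I(5/(-1) + 2/5, -5) + j = 40*(-4 + 2*(-5)*(5/(-1) + 2/5)) + 80 = 40*(-4 + 2*(-5)*(5*(-1) + 2*(⅕))) + 80 = 40*(-4 + 2*(-5)*(-5 + ⅖)) + 80 = 40*(-4 + 2*(-5)*(-23/5)) + 80 = 40*(-4 + 46) + 80 = 40*42 + 80 = 1680 + 80 = 1760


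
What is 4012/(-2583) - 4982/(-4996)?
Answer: -3587723/6452334 ≈ -0.55604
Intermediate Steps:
4012/(-2583) - 4982/(-4996) = 4012*(-1/2583) - 4982*(-1/4996) = -4012/2583 + 2491/2498 = -3587723/6452334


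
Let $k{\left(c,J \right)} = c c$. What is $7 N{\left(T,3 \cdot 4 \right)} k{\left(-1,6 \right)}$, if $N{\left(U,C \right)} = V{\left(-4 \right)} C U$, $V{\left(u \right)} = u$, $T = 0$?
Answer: $0$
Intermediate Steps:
$k{\left(c,J \right)} = c^{2}$
$N{\left(U,C \right)} = - 4 C U$
$7 N{\left(T,3 \cdot 4 \right)} k{\left(-1,6 \right)} = 7 \left(\left(-4\right) 3 \cdot 4 \cdot 0\right) \left(-1\right)^{2} = 7 \left(\left(-4\right) 12 \cdot 0\right) 1 = 7 \cdot 0 \cdot 1 = 0 \cdot 1 = 0$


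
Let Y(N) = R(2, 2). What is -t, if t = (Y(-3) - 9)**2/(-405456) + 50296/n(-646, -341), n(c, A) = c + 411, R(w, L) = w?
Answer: 20392826491/95282160 ≈ 214.03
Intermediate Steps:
n(c, A) = 411 + c
Y(N) = 2
t = -20392826491/95282160 (t = (2 - 9)**2/(-405456) + 50296/(411 - 646) = (-7)**2*(-1/405456) + 50296/(-235) = 49*(-1/405456) + 50296*(-1/235) = -49/405456 - 50296/235 = -20392826491/95282160 ≈ -214.03)
-t = -1*(-20392826491/95282160) = 20392826491/95282160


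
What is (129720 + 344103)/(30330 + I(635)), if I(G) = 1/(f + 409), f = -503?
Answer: 44539362/2851019 ≈ 15.622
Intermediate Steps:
I(G) = -1/94 (I(G) = 1/(-503 + 409) = 1/(-94) = -1/94)
(129720 + 344103)/(30330 + I(635)) = (129720 + 344103)/(30330 - 1/94) = 473823/(2851019/94) = 473823*(94/2851019) = 44539362/2851019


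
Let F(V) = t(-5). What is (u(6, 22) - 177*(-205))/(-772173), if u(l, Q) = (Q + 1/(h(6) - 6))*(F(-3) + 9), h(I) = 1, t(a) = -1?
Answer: -182297/3860865 ≈ -0.047217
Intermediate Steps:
F(V) = -1
u(l, Q) = -8/5 + 8*Q (u(l, Q) = (Q + 1/(1 - 6))*(-1 + 9) = (Q + 1/(-5))*8 = (Q - 1/5)*8 = (-1/5 + Q)*8 = -8/5 + 8*Q)
(u(6, 22) - 177*(-205))/(-772173) = ((-8/5 + 8*22) - 177*(-205))/(-772173) = ((-8/5 + 176) + 36285)*(-1/772173) = (872/5 + 36285)*(-1/772173) = (182297/5)*(-1/772173) = -182297/3860865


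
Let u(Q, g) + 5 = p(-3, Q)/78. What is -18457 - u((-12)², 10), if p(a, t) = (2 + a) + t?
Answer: -110723/6 ≈ -18454.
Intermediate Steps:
p(a, t) = 2 + a + t
u(Q, g) = -391/78 + Q/78 (u(Q, g) = -5 + (2 - 3 + Q)/78 = -5 + (-1 + Q)*(1/78) = -5 + (-1/78 + Q/78) = -391/78 + Q/78)
-18457 - u((-12)², 10) = -18457 - (-391/78 + (1/78)*(-12)²) = -18457 - (-391/78 + (1/78)*144) = -18457 - (-391/78 + 24/13) = -18457 - 1*(-19/6) = -18457 + 19/6 = -110723/6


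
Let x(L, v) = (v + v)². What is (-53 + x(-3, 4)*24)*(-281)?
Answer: -416723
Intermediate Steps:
x(L, v) = 4*v² (x(L, v) = (2*v)² = 4*v²)
(-53 + x(-3, 4)*24)*(-281) = (-53 + (4*4²)*24)*(-281) = (-53 + (4*16)*24)*(-281) = (-53 + 64*24)*(-281) = (-53 + 1536)*(-281) = 1483*(-281) = -416723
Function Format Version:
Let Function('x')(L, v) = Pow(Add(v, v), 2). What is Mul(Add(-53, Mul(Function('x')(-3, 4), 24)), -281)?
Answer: -416723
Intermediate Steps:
Function('x')(L, v) = Mul(4, Pow(v, 2)) (Function('x')(L, v) = Pow(Mul(2, v), 2) = Mul(4, Pow(v, 2)))
Mul(Add(-53, Mul(Function('x')(-3, 4), 24)), -281) = Mul(Add(-53, Mul(Mul(4, Pow(4, 2)), 24)), -281) = Mul(Add(-53, Mul(Mul(4, 16), 24)), -281) = Mul(Add(-53, Mul(64, 24)), -281) = Mul(Add(-53, 1536), -281) = Mul(1483, -281) = -416723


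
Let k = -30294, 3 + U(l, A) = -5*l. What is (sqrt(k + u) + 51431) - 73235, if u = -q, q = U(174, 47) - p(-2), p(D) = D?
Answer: -21804 + I*sqrt(29423) ≈ -21804.0 + 171.53*I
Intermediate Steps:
U(l, A) = -3 - 5*l
q = -871 (q = (-3 - 5*174) - 1*(-2) = (-3 - 870) + 2 = -873 + 2 = -871)
u = 871 (u = -1*(-871) = 871)
(sqrt(k + u) + 51431) - 73235 = (sqrt(-30294 + 871) + 51431) - 73235 = (sqrt(-29423) + 51431) - 73235 = (I*sqrt(29423) + 51431) - 73235 = (51431 + I*sqrt(29423)) - 73235 = -21804 + I*sqrt(29423)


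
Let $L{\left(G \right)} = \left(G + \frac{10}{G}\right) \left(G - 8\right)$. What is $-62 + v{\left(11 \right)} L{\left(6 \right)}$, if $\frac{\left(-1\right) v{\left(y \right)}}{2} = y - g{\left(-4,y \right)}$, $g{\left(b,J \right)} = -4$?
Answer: $398$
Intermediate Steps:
$L{\left(G \right)} = \left(-8 + G\right) \left(G + \frac{10}{G}\right)$ ($L{\left(G \right)} = \left(G + \frac{10}{G}\right) \left(-8 + G\right) = \left(-8 + G\right) \left(G + \frac{10}{G}\right)$)
$v{\left(y \right)} = -8 - 2 y$ ($v{\left(y \right)} = - 2 \left(y - -4\right) = - 2 \left(y + 4\right) = - 2 \left(4 + y\right) = -8 - 2 y$)
$-62 + v{\left(11 \right)} L{\left(6 \right)} = -62 + \left(-8 - 22\right) \left(10 + 6^{2} - \frac{80}{6} - 48\right) = -62 + \left(-8 - 22\right) \left(10 + 36 - \frac{40}{3} - 48\right) = -62 - 30 \left(10 + 36 - \frac{40}{3} - 48\right) = -62 - -460 = -62 + 460 = 398$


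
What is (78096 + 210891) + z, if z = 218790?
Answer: 507777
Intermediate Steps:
(78096 + 210891) + z = (78096 + 210891) + 218790 = 288987 + 218790 = 507777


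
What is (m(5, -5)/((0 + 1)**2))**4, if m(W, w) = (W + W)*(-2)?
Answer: 160000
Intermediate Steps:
m(W, w) = -4*W (m(W, w) = (2*W)*(-2) = -4*W)
(m(5, -5)/((0 + 1)**2))**4 = ((-4*5)/((0 + 1)**2))**4 = (-20/(1**2))**4 = (-20/1)**4 = (-20*1)**4 = (-20)**4 = 160000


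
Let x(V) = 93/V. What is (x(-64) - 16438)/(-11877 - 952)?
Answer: 1052125/821056 ≈ 1.2814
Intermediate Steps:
(x(-64) - 16438)/(-11877 - 952) = (93/(-64) - 16438)/(-11877 - 952) = (93*(-1/64) - 16438)/(-12829) = (-93/64 - 16438)*(-1/12829) = -1052125/64*(-1/12829) = 1052125/821056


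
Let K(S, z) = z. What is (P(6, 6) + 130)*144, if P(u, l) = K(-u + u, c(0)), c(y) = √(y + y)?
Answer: 18720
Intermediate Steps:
c(y) = √2*√y (c(y) = √(2*y) = √2*√y)
P(u, l) = 0 (P(u, l) = √2*√0 = √2*0 = 0)
(P(6, 6) + 130)*144 = (0 + 130)*144 = 130*144 = 18720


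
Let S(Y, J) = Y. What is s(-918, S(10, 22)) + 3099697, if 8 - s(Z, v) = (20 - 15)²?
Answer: 3099680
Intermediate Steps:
s(Z, v) = -17 (s(Z, v) = 8 - (20 - 15)² = 8 - 1*5² = 8 - 1*25 = 8 - 25 = -17)
s(-918, S(10, 22)) + 3099697 = -17 + 3099697 = 3099680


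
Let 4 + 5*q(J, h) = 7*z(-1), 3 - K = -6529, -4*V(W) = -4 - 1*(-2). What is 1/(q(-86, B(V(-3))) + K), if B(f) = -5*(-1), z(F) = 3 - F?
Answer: 5/32684 ≈ 0.00015298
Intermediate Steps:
V(W) = ½ (V(W) = -(-4 - 1*(-2))/4 = -(-4 + 2)/4 = -¼*(-2) = ½)
B(f) = 5
K = 6532 (K = 3 - 1*(-6529) = 3 + 6529 = 6532)
q(J, h) = 24/5 (q(J, h) = -⅘ + (7*(3 - 1*(-1)))/5 = -⅘ + (7*(3 + 1))/5 = -⅘ + (7*4)/5 = -⅘ + (⅕)*28 = -⅘ + 28/5 = 24/5)
1/(q(-86, B(V(-3))) + K) = 1/(24/5 + 6532) = 1/(32684/5) = 5/32684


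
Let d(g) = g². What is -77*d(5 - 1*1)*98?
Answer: -120736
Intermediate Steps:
-77*d(5 - 1*1)*98 = -77*(5 - 1*1)²*98 = -77*(5 - 1)²*98 = -77*4²*98 = -77*16*98 = -1232*98 = -120736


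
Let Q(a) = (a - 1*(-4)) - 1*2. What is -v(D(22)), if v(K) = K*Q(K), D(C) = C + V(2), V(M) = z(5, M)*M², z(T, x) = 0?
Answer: -528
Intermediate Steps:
Q(a) = 2 + a (Q(a) = (a + 4) - 2 = (4 + a) - 2 = 2 + a)
V(M) = 0 (V(M) = 0*M² = 0)
D(C) = C (D(C) = C + 0 = C)
v(K) = K*(2 + K)
-v(D(22)) = -22*(2 + 22) = -22*24 = -1*528 = -528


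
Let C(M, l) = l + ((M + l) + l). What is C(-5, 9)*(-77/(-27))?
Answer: 1694/27 ≈ 62.741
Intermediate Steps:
C(M, l) = M + 3*l (C(M, l) = l + (M + 2*l) = M + 3*l)
C(-5, 9)*(-77/(-27)) = (-5 + 3*9)*(-77/(-27)) = (-5 + 27)*(-77*(-1/27)) = 22*(77/27) = 1694/27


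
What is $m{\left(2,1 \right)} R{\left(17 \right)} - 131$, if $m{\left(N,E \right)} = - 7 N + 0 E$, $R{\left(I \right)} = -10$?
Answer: $9$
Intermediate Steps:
$m{\left(N,E \right)} = - 7 N$ ($m{\left(N,E \right)} = - 7 N + 0 = - 7 N$)
$m{\left(2,1 \right)} R{\left(17 \right)} - 131 = \left(-7\right) 2 \left(-10\right) - 131 = \left(-14\right) \left(-10\right) - 131 = 140 - 131 = 9$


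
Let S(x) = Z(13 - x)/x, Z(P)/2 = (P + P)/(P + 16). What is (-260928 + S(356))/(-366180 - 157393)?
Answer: 7593787241/15237545019 ≈ 0.49836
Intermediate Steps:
Z(P) = 4*P/(16 + P) (Z(P) = 2*((P + P)/(P + 16)) = 2*((2*P)/(16 + P)) = 2*(2*P/(16 + P)) = 4*P/(16 + P))
S(x) = 4*(13 - x)/(x*(29 - x)) (S(x) = (4*(13 - x)/(16 + (13 - x)))/x = (4*(13 - x)/(29 - x))/x = 4*(13 - x)/(x*(29 - x)))
(-260928 + S(356))/(-366180 - 157393) = (-260928 + 4*(-13 + 356)/(356*(-29 + 356)))/(-366180 - 157393) = (-260928 + 4*(1/356)*343/327)/(-523573) = (-260928 + 4*(1/356)*(1/327)*343)*(-1/523573) = (-260928 + 343/29103)*(-1/523573) = -7593787241/29103*(-1/523573) = 7593787241/15237545019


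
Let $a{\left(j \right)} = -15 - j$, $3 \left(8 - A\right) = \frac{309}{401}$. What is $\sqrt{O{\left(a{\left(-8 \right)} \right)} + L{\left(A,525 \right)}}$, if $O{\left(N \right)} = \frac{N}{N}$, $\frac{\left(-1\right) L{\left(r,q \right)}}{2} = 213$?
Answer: $5 i \sqrt{17} \approx 20.616 i$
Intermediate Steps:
$A = \frac{3105}{401}$ ($A = 8 - \frac{309 \cdot \frac{1}{401}}{3} = 8 - \frac{103}{401} = \frac{3105}{401} \approx 7.7431$)
$L{\left(r,q \right)} = -426$ ($L{\left(r,q \right)} = \left(-2\right) 213 = -426$)
$O{\left(N \right)} = 1$
$\sqrt{O{\left(a{\left(-8 \right)} \right)} + L{\left(A,525 \right)}} = \sqrt{1 - 426} = \sqrt{-425} = 5 i \sqrt{17}$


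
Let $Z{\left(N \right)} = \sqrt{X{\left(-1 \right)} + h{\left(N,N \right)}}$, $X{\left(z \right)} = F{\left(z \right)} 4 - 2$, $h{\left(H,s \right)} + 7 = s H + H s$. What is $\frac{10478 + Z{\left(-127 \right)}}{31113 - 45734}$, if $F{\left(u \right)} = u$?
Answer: $- \frac{10478}{14621} - \frac{\sqrt{32245}}{14621} \approx -0.72892$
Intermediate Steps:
$h{\left(H,s \right)} = -7 + 2 H s$ ($h{\left(H,s \right)} = -7 + \left(s H + H s\right) = -7 + \left(H s + H s\right) = -7 + 2 H s$)
$X{\left(z \right)} = -2 + 4 z$ ($X{\left(z \right)} = z 4 - 2 = 4 z - 2 = -2 + 4 z$)
$Z{\left(N \right)} = \sqrt{-13 + 2 N^{2}}$ ($Z{\left(N \right)} = \sqrt{\left(-2 + 4 \left(-1\right)\right) + \left(-7 + 2 N N\right)} = \sqrt{\left(-2 - 4\right) + \left(-7 + 2 N^{2}\right)} = \sqrt{-6 + \left(-7 + 2 N^{2}\right)} = \sqrt{-13 + 2 N^{2}}$)
$\frac{10478 + Z{\left(-127 \right)}}{31113 - 45734} = \frac{10478 + \sqrt{-13 + 2 \left(-127\right)^{2}}}{31113 - 45734} = \frac{10478 + \sqrt{-13 + 2 \cdot 16129}}{-14621} = \left(10478 + \sqrt{-13 + 32258}\right) \left(- \frac{1}{14621}\right) = \left(10478 + \sqrt{32245}\right) \left(- \frac{1}{14621}\right) = - \frac{10478}{14621} - \frac{\sqrt{32245}}{14621}$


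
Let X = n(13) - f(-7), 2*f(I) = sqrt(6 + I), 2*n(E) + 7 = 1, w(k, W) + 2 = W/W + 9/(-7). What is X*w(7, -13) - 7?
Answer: -1/7 + 8*I/7 ≈ -0.14286 + 1.1429*I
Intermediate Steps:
w(k, W) = -16/7 (w(k, W) = -2 + (W/W + 9/(-7)) = -2 + (1 + 9*(-1/7)) = -2 + (1 - 9/7) = -2 - 2/7 = -16/7)
n(E) = -3 (n(E) = -7/2 + (1/2)*1 = -7/2 + 1/2 = -3)
f(I) = sqrt(6 + I)/2
X = -3 - I/2 (X = -3 - sqrt(6 - 7)/2 = -3 - sqrt(-1)/2 = -3 - I/2 ≈ -3.0 - 0.5*I)
X*w(7, -13) - 7 = (-3 - I/2)*(-16/7) - 7 = (48/7 + 8*I/7) - 7 = -1/7 + 8*I/7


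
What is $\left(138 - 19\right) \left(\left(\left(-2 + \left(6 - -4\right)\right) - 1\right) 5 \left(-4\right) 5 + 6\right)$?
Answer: $-82586$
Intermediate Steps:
$\left(138 - 19\right) \left(\left(\left(-2 + \left(6 - -4\right)\right) - 1\right) 5 \left(-4\right) 5 + 6\right) = 119 \left(\left(\left(-2 + \left(6 + 4\right)\right) - 1\right) \left(\left(-20\right) 5\right) + 6\right) = 119 \left(\left(\left(-2 + 10\right) - 1\right) \left(-100\right) + 6\right) = 119 \left(\left(8 - 1\right) \left(-100\right) + 6\right) = 119 \left(7 \left(-100\right) + 6\right) = 119 \left(-700 + 6\right) = 119 \left(-694\right) = -82586$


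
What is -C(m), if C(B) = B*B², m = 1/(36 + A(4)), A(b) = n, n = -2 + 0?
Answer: -1/39304 ≈ -2.5443e-5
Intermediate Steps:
n = -2
A(b) = -2
m = 1/34 (m = 1/(36 - 2) = 1/34 ≈ 0.029412)
C(B) = B³
-C(m) = -(1/34)³ = -1*1/39304 = -1/39304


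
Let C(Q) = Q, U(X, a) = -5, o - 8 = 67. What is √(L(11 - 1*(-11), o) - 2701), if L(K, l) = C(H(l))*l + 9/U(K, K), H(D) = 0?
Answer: I*√67570/5 ≈ 51.988*I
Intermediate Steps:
o = 75 (o = 8 + 67 = 75)
L(K, l) = -9/5 (L(K, l) = 0*l + 9/(-5) = 0 + 9*(-⅕) = 0 - 9/5 = -9/5)
√(L(11 - 1*(-11), o) - 2701) = √(-9/5 - 2701) = √(-13514/5) = I*√67570/5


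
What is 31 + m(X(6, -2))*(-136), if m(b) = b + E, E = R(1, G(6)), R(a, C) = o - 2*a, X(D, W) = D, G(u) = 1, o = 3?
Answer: -921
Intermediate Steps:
R(a, C) = 3 - 2*a
E = 1 (E = 3 - 2*1 = 3 - 2 = 1)
m(b) = 1 + b (m(b) = b + 1 = 1 + b)
31 + m(X(6, -2))*(-136) = 31 + (1 + 6)*(-136) = 31 + 7*(-136) = 31 - 952 = -921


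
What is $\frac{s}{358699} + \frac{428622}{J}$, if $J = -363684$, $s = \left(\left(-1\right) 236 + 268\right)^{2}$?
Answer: $- \frac{25562311727}{21742181186} \approx -1.1757$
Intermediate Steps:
$s = 1024$ ($s = \left(-236 + 268\right)^{2} = 32^{2} = 1024$)
$\frac{s}{358699} + \frac{428622}{J} = \frac{1024}{358699} + \frac{428622}{-363684} = 1024 \cdot \frac{1}{358699} + 428622 \left(- \frac{1}{363684}\right) = \frac{1024}{358699} - \frac{71437}{60614} = - \frac{25562311727}{21742181186}$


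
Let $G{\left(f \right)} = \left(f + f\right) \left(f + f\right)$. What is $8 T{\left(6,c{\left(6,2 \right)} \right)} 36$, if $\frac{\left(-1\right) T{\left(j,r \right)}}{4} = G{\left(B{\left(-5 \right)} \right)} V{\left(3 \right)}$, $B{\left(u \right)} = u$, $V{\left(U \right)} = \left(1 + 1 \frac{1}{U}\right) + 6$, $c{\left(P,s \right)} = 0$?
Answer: $-844800$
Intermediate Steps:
$V{\left(U \right)} = 7 + \frac{1}{U}$ ($V{\left(U \right)} = \left(1 + \frac{1}{U}\right) + 6 = 7 + \frac{1}{U}$)
$G{\left(f \right)} = 4 f^{2}$ ($G{\left(f \right)} = 2 f 2 f = 4 f^{2}$)
$T{\left(j,r \right)} = - \frac{8800}{3}$ ($T{\left(j,r \right)} = - 4 \cdot 4 \left(-5\right)^{2} \left(7 + \frac{1}{3}\right) = - 4 \cdot 4 \cdot 25 \left(7 + \frac{1}{3}\right) = - 4 \cdot 100 \cdot \frac{22}{3} = \left(-4\right) \frac{2200}{3} = - \frac{8800}{3}$)
$8 T{\left(6,c{\left(6,2 \right)} \right)} 36 = 8 \left(- \frac{8800}{3}\right) 36 = \left(- \frac{70400}{3}\right) 36 = -844800$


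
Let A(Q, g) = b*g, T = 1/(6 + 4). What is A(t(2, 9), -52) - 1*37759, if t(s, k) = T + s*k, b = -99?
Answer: -32611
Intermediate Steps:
T = 1/10 ≈ 0.10000
t(s, k) = 1/10 + k*s (t(s, k) = 1/10 + s*k = 1/10 + k*s)
A(Q, g) = -99*g
A(t(2, 9), -52) - 1*37759 = -99*(-52) - 1*37759 = 5148 - 37759 = -32611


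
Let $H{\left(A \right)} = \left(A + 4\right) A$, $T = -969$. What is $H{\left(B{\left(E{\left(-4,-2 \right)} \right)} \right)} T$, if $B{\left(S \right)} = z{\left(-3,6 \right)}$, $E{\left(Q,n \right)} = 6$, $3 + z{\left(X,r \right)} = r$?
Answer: $-20349$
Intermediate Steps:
$z{\left(X,r \right)} = -3 + r$
$B{\left(S \right)} = 3$ ($B{\left(S \right)} = -3 + 6 = 3$)
$H{\left(A \right)} = A \left(4 + A\right)$ ($H{\left(A \right)} = \left(4 + A\right) A = A \left(4 + A\right)$)
$H{\left(B{\left(E{\left(-4,-2 \right)} \right)} \right)} T = 3 \left(4 + 3\right) \left(-969\right) = 3 \cdot 7 \left(-969\right) = 21 \left(-969\right) = -20349$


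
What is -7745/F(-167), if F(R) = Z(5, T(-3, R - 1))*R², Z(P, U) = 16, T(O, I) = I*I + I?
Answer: -7745/446224 ≈ -0.017357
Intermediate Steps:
T(O, I) = I + I² (T(O, I) = I² + I = I + I²)
F(R) = 16*R²
-7745/F(-167) = -7745/(16*(-167)²) = -7745/(16*27889) = -7745/446224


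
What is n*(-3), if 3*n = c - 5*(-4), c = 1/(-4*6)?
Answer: -479/24 ≈ -19.958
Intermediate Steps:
c = -1/24 (c = 1/(-24) = -1/24 ≈ -0.041667)
n = 479/72 (n = (-1/24 - 5*(-4))/3 = (-1/24 + 20)/3 = (⅓)*(479/24) = 479/72 ≈ 6.6528)
n*(-3) = (479/72)*(-3) = -479/24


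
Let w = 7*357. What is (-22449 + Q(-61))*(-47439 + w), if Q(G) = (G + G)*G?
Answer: 674414580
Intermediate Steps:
w = 2499
Q(G) = 2*G² (Q(G) = (2*G)*G = 2*G²)
(-22449 + Q(-61))*(-47439 + w) = (-22449 + 2*(-61)²)*(-47439 + 2499) = (-22449 + 2*3721)*(-44940) = (-22449 + 7442)*(-44940) = -15007*(-44940) = 674414580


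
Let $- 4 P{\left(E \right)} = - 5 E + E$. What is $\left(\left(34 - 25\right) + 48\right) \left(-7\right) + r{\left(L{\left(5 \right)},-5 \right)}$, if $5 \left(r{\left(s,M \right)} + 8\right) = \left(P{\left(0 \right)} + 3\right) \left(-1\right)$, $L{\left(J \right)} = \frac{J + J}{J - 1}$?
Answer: $- \frac{2038}{5} \approx -407.6$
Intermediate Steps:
$P{\left(E \right)} = E$ ($P{\left(E \right)} = - \frac{- 5 E + E}{4} = - \frac{\left(-4\right) E}{4} = E$)
$L{\left(J \right)} = \frac{2 J}{-1 + J}$
$r{\left(s,M \right)} = - \frac{43}{5}$ ($r{\left(s,M \right)} = -8 + \frac{\left(0 + 3\right) \left(-1\right)}{5} = -8 + \frac{3 \left(-1\right)}{5} = -8 + \frac{1}{5} \left(-3\right) = -8 - \frac{3}{5} = - \frac{43}{5}$)
$\left(\left(34 - 25\right) + 48\right) \left(-7\right) + r{\left(L{\left(5 \right)},-5 \right)} = \left(\left(34 - 25\right) + 48\right) \left(-7\right) - \frac{43}{5} = \left(9 + 48\right) \left(-7\right) - \frac{43}{5} = 57 \left(-7\right) - \frac{43}{5} = -399 - \frac{43}{5} = - \frac{2038}{5}$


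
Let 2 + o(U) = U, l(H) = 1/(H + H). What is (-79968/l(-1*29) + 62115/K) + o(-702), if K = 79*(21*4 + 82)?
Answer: 60815450275/13114 ≈ 4.6374e+6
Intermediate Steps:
l(H) = 1/(2*H)
o(U) = -2 + U
K = 13114 (K = 79*(84 + 82) = 79*166 = 13114)
(-79968/l(-1*29) + 62115/K) + o(-702) = (-79968/(1/(2*((-1*29)))) + 62115/13114) + (-2 - 702) = (-79968/((½)/(-29)) + 62115*(1/13114)) - 704 = (-79968/((½)*(-1/29)) + 62115/13114) - 704 = (-79968/(-1/58) + 62115/13114) - 704 = (-79968*(-58) + 62115/13114) - 704 = (4638144 + 62115/13114) - 704 = 60824682531/13114 - 704 = 60815450275/13114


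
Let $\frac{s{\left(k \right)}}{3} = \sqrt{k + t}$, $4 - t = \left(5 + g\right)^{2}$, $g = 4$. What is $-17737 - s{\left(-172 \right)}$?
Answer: $-17737 - 3 i \sqrt{249} \approx -17737.0 - 47.339 i$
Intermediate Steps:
$t = -77$ ($t = 4 - \left(5 + 4\right)^{2} = 4 - 9^{2} = 4 - 81 = -77$)
$s{\left(k \right)} = 3 \sqrt{-77 + k}$ ($s{\left(k \right)} = 3 \sqrt{k - 77} = 3 \sqrt{-77 + k}$)
$-17737 - s{\left(-172 \right)} = -17737 - 3 \sqrt{-77 - 172} = -17737 - 3 \sqrt{-249} = -17737 - 3 i \sqrt{249}$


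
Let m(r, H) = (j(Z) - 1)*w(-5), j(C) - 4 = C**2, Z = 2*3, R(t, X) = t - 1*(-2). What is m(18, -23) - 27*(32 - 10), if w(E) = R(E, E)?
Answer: -711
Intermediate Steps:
R(t, X) = 2 + t (R(t, X) = t + 2 = 2 + t)
w(E) = 2 + E
Z = 6
j(C) = 4 + C**2
m(r, H) = -117 (m(r, H) = ((4 + 6**2) - 1)*(2 - 5) = ((4 + 36) - 1)*(-3) = (40 - 1)*(-3) = 39*(-3) = -117)
m(18, -23) - 27*(32 - 10) = -117 - 27*(32 - 10) = -117 - 27*22 = -117 - 1*594 = -117 - 594 = -711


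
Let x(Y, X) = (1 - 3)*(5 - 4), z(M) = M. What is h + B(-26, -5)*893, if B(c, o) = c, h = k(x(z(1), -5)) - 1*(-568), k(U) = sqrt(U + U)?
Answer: -22650 + 2*I ≈ -22650.0 + 2.0*I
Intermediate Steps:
x(Y, X) = -2 (x(Y, X) = -2*1 = -2)
k(U) = sqrt(2)*sqrt(U) (k(U) = sqrt(2*U) = sqrt(2)*sqrt(U))
h = 568 + 2*I (h = sqrt(2)*sqrt(-2) - 1*(-568) = sqrt(2)*(I*sqrt(2)) + 568 = 2*I + 568 = 568 + 2*I ≈ 568.0 + 2.0*I)
h + B(-26, -5)*893 = (568 + 2*I) - 26*893 = (568 + 2*I) - 23218 = -22650 + 2*I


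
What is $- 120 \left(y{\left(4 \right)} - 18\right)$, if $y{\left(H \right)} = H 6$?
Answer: $-720$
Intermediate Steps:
$y{\left(H \right)} = 6 H$
$- 120 \left(y{\left(4 \right)} - 18\right) = - 120 \left(6 \cdot 4 - 18\right) = - 120 \left(24 - 18\right) = \left(-120\right) 6 = -720$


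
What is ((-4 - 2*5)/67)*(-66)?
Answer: 924/67 ≈ 13.791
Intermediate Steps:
((-4 - 2*5)/67)*(-66) = ((-4 - 10)*(1/67))*(-66) = -14*1/67*(-66) = -14/67*(-66) = 924/67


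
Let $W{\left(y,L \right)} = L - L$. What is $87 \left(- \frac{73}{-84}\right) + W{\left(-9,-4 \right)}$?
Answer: $\frac{2117}{28} \approx 75.607$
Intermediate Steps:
$W{\left(y,L \right)} = 0$
$87 \left(- \frac{73}{-84}\right) + W{\left(-9,-4 \right)} = 87 \left(- \frac{73}{-84}\right) + 0 = 87 \left(\left(-73\right) \left(- \frac{1}{84}\right)\right) + 0 = 87 \cdot \frac{73}{84} + 0 = \frac{2117}{28} + 0 = \frac{2117}{28}$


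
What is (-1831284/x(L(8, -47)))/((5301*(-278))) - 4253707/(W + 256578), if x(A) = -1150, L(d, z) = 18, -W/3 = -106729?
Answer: -40055221158412/5430337641225 ≈ -7.3762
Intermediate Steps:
W = 320187 (W = -3*(-106729) = 320187)
(-1831284/x(L(8, -47)))/((5301*(-278))) - 4253707/(W + 256578) = (-1831284/(-1150))/((5301*(-278))) - 4253707/(320187 + 256578) = -1831284*(-1/1150)/(-1473678) - 4253707/576765 = (915642/575)*(-1/1473678) - 4253707*1/576765 = -50869/47075825 - 4253707/576765 = -40055221158412/5430337641225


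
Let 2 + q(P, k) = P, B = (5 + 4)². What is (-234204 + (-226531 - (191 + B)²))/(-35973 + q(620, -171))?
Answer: 534719/35355 ≈ 15.124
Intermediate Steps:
B = 81 (B = 9² = 81)
q(P, k) = -2 + P
(-234204 + (-226531 - (191 + B)²))/(-35973 + q(620, -171)) = (-234204 + (-226531 - (191 + 81)²))/(-35973 + (-2 + 620)) = (-234204 + (-226531 - 1*272²))/(-35973 + 618) = (-234204 + (-226531 - 1*73984))/(-35355) = (-234204 + (-226531 - 73984))*(-1/35355) = (-234204 - 300515)*(-1/35355) = -534719*(-1/35355) = 534719/35355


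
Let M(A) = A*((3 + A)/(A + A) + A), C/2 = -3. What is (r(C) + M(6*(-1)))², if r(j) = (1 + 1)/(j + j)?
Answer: 10609/9 ≈ 1178.8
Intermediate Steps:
C = -6 (C = 2*(-3) = -6)
M(A) = A*(A + (3 + A)/(2*A)) (M(A) = A*((3 + A)/((2*A)) + A) = A*((3 + A)*(1/(2*A)) + A) = A*((3 + A)/(2*A) + A) = A*(A + (3 + A)/(2*A)))
r(j) = 1/j (r(j) = 2/((2*j)) = 2*(1/(2*j)) = 1/j)
(r(C) + M(6*(-1)))² = (1/(-6) + (3/2 + (6*(-1))² + (6*(-1))/2))² = (-⅙ + (3/2 + (-6)² + (½)*(-6)))² = (-⅙ + (3/2 + 36 - 3))² = (-⅙ + 69/2)² = (103/3)² = 10609/9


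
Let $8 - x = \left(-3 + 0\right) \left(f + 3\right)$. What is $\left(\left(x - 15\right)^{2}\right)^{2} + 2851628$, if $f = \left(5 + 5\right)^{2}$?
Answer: $8321021244$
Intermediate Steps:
$f = 100$ ($f = 10^{2} = 100$)
$x = 317$ ($x = 8 - \left(-3 + 0\right) \left(100 + 3\right) = 8 - \left(-3\right) 103 = 8 - -309 = 8 + 309 = 317$)
$\left(\left(x - 15\right)^{2}\right)^{2} + 2851628 = \left(\left(317 - 15\right)^{2}\right)^{2} + 2851628 = \left(302^{2}\right)^{2} + 2851628 = 91204^{2} + 2851628 = 8318169616 + 2851628 = 8321021244$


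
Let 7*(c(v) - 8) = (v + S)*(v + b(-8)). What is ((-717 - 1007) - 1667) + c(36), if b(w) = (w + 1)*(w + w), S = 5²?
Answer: -14653/7 ≈ -2093.3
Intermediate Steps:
S = 25
b(w) = 2*w*(1 + w) (b(w) = (1 + w)*(2*w) = 2*w*(1 + w))
c(v) = 8 + (25 + v)*(112 + v)/7 (c(v) = 8 + ((v + 25)*(v + 2*(-8)*(1 - 8)))/7 = 8 + ((25 + v)*(v + 2*(-8)*(-7)))/7 = 8 + ((25 + v)*(v + 112))/7 = 8 + ((25 + v)*(112 + v))/7 = 8 + (25 + v)*(112 + v)/7)
((-717 - 1007) - 1667) + c(36) = ((-717 - 1007) - 1667) + (408 + (⅐)*36² + (137/7)*36) = (-1724 - 1667) + (408 + (⅐)*1296 + 4932/7) = -3391 + (408 + 1296/7 + 4932/7) = -3391 + 9084/7 = -14653/7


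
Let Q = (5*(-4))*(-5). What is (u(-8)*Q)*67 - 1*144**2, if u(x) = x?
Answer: -74336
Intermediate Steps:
Q = 100 (Q = -20*(-5) = 100)
(u(-8)*Q)*67 - 1*144**2 = -8*100*67 - 1*144**2 = -800*67 - 1*20736 = -53600 - 20736 = -74336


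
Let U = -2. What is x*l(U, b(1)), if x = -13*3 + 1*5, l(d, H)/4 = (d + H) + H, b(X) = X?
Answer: 0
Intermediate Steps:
l(d, H) = 4*d + 8*H (l(d, H) = 4*((d + H) + H) = 4*((H + d) + H) = 4*(d + 2*H) = 4*d + 8*H)
x = -34 (x = -39 + 5 = -34)
x*l(U, b(1)) = -34*(4*(-2) + 8*1) = -34*(-8 + 8) = -34*0 = 0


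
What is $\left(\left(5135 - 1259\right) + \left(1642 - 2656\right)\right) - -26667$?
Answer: $29529$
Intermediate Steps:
$\left(\left(5135 - 1259\right) + \left(1642 - 2656\right)\right) - -26667 = \left(3876 + \left(1642 - 2656\right)\right) + 26667 = \left(3876 - 1014\right) + 26667 = 2862 + 26667 = 29529$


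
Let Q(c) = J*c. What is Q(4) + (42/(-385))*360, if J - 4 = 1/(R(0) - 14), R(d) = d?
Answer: -1814/77 ≈ -23.558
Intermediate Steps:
J = 55/14 (J = 4 + 1/(0 - 14) = 4 + 1/(-14) = 4 - 1/14 = 55/14 ≈ 3.9286)
Q(c) = 55*c/14
Q(4) + (42/(-385))*360 = (55/14)*4 + (42/(-385))*360 = 110/7 + (42*(-1/385))*360 = 110/7 - 6/55*360 = 110/7 - 432/11 = -1814/77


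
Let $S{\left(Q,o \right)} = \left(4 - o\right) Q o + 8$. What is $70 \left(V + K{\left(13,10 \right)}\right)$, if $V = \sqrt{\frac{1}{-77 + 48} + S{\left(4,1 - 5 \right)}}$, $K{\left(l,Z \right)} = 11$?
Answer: $770 + \frac{4130 i \sqrt{29}}{29} \approx 770.0 + 766.92 i$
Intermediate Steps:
$S{\left(Q,o \right)} = 8 + Q o \left(4 - o\right)$ ($S{\left(Q,o \right)} = Q \left(4 - o\right) o + 8 = Q o \left(4 - o\right) + 8 = 8 + Q o \left(4 - o\right)$)
$V = \frac{59 i \sqrt{29}}{29}$ ($V = \sqrt{\frac{1}{-77 + 48} + \left(8 - 4 \left(1 - 5\right)^{2} + 4 \cdot 4 \left(1 - 5\right)\right)} = \sqrt{\frac{1}{-29} + \left(8 - 4 \left(-4\right)^{2} + 4 \cdot 4 \left(-4\right)\right)} = \sqrt{- \frac{1}{29} - \left(56 + 64\right)} = \sqrt{- \frac{1}{29} - 120} = \sqrt{- \frac{3481}{29}} = \frac{59 i \sqrt{29}}{29} \approx 10.956 i$)
$70 \left(V + K{\left(13,10 \right)}\right) = 70 \left(\frac{59 i \sqrt{29}}{29} + 11\right) = 70 \left(11 + \frac{59 i \sqrt{29}}{29}\right) = 770 + \frac{4130 i \sqrt{29}}{29}$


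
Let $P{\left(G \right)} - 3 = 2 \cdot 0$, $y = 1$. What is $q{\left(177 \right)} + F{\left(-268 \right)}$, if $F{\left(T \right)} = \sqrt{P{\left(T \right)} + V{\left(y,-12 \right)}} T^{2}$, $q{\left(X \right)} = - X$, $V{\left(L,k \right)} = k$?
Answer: $-177 + 215472 i \approx -177.0 + 2.1547 \cdot 10^{5} i$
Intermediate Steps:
$P{\left(G \right)} = 3$ ($P{\left(G \right)} = 3 + 2 \cdot 0 = 3 + 0 = 3$)
$F{\left(T \right)} = 3 i T^{2}$ ($F{\left(T \right)} = \sqrt{3 - 12} T^{2} = \sqrt{-9} T^{2} = 3 i T^{2}$)
$q{\left(177 \right)} + F{\left(-268 \right)} = \left(-1\right) 177 + 3 i \left(-268\right)^{2} = -177 + 3 i 71824 = -177 + 215472 i$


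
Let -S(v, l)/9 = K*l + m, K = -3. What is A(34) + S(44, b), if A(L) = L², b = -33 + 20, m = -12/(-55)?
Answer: 44167/55 ≈ 803.04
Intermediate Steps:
m = 12/55 (m = -12*(-1/55) = 12/55 ≈ 0.21818)
b = -13
S(v, l) = -108/55 + 27*l (S(v, l) = -9*(-3*l + 12/55) = -9*(12/55 - 3*l) = -108/55 + 27*l)
A(34) + S(44, b) = 34² + (-108/55 + 27*(-13)) = 1156 + (-108/55 - 351) = 1156 - 19413/55 = 44167/55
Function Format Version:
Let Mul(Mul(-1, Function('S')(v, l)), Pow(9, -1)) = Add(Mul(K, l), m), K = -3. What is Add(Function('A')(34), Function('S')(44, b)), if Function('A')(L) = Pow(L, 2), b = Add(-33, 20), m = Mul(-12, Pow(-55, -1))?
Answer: Rational(44167, 55) ≈ 803.04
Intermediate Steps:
m = Rational(12, 55) (m = Mul(-12, Rational(-1, 55)) = Rational(12, 55) ≈ 0.21818)
b = -13
Function('S')(v, l) = Add(Rational(-108, 55), Mul(27, l)) (Function('S')(v, l) = Mul(-9, Add(Mul(-3, l), Rational(12, 55))) = Mul(-9, Add(Rational(12, 55), Mul(-3, l))) = Add(Rational(-108, 55), Mul(27, l)))
Add(Function('A')(34), Function('S')(44, b)) = Add(Pow(34, 2), Add(Rational(-108, 55), Mul(27, -13))) = Add(1156, Add(Rational(-108, 55), -351)) = Add(1156, Rational(-19413, 55)) = Rational(44167, 55)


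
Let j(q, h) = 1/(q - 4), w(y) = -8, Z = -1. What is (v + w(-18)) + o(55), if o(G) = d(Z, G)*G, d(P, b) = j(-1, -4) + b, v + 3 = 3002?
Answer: 6005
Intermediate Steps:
v = 2999 (v = -3 + 3002 = 2999)
j(q, h) = 1/(-4 + q)
d(P, b) = -⅕ + b (d(P, b) = 1/(-4 - 1) + b = 1/(-5) + b = -⅕ + b)
o(G) = G*(-⅕ + G) (o(G) = (-⅕ + G)*G = G*(-⅕ + G))
(v + w(-18)) + o(55) = (2999 - 8) + 55*(-⅕ + 55) = 2991 + 55*(274/5) = 2991 + 3014 = 6005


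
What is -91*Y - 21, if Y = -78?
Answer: 7077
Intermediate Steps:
-91*Y - 21 = -91*(-78) - 21 = 7098 - 21 = 7077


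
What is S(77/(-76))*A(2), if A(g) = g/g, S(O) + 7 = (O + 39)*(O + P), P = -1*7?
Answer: -1798615/5776 ≈ -311.39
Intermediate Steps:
P = -7
S(O) = -7 + (-7 + O)*(39 + O) (S(O) = -7 + (O + 39)*(O - 7) = -7 + (39 + O)*(-7 + O) = -7 + (-7 + O)*(39 + O))
A(g) = 1
S(77/(-76))*A(2) = (-280 + (77/(-76))**2 + 32*(77/(-76)))*1 = (-280 + (77*(-1/76))**2 + 32*(77*(-1/76)))*1 = (-280 + (-77/76)**2 + 32*(-77/76))*1 = (-280 + 5929/5776 - 616/19)*1 = -1798615/5776*1 = -1798615/5776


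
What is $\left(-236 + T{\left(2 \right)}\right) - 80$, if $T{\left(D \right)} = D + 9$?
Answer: $-305$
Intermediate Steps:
$T{\left(D \right)} = 9 + D$
$\left(-236 + T{\left(2 \right)}\right) - 80 = \left(-236 + \left(9 + 2\right)\right) - 80 = \left(-236 + 11\right) - 80 = -225 - 80 = -305$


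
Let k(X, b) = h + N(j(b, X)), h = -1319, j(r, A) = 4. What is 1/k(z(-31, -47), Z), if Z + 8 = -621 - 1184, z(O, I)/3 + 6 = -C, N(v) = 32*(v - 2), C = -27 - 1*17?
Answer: -1/1255 ≈ -0.00079681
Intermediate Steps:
C = -44 (C = -27 - 17 = -44)
N(v) = -64 + 32*v (N(v) = 32*(-2 + v) = -64 + 32*v)
z(O, I) = 114 (z(O, I) = -18 + 3*(-1*(-44)) = -18 + 3*44 = -18 + 132 = 114)
Z = -1813 (Z = -8 + (-621 - 1184) = -8 - 1805 = -1813)
k(X, b) = -1255 (k(X, b) = -1319 + (-64 + 32*4) = -1319 + (-64 + 128) = -1319 + 64 = -1255)
1/k(z(-31, -47), Z) = 1/(-1255) = -1/1255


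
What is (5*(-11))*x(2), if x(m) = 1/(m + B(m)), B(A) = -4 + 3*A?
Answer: -55/4 ≈ -13.750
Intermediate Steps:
x(m) = 1/(-4 + 4*m) (x(m) = 1/(m + (-4 + 3*m)) = 1/(-4 + 4*m))
(5*(-11))*x(2) = (5*(-11))*(1/(4*(-1 + 2))) = -55/(4*1) = -55/4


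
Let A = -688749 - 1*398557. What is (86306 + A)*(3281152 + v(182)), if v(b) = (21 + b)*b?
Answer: -3321416098000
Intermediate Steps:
v(b) = b*(21 + b)
A = -1087306 (A = -688749 - 398557 = -1087306)
(86306 + A)*(3281152 + v(182)) = (86306 - 1087306)*(3281152 + 182*(21 + 182)) = -1001000*(3281152 + 182*203) = -1001000*(3281152 + 36946) = -1001000*3318098 = -3321416098000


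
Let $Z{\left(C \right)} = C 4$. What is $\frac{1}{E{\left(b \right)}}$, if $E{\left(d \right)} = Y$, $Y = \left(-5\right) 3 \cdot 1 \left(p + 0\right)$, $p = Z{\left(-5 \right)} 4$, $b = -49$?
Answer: $\frac{1}{1200} \approx 0.00083333$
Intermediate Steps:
$Z{\left(C \right)} = 4 C$
$p = -80$ ($p = 4 \left(-5\right) 4 = \left(-20\right) 4 = -80$)
$Y = 1200$ ($Y = \left(-5\right) 3 \cdot 1 \left(-80 + 0\right) = \left(-15\right) 1 \left(-80\right) = \left(-15\right) \left(-80\right) = 1200$)
$E{\left(d \right)} = 1200$
$\frac{1}{E{\left(b \right)}} = \frac{1}{1200}$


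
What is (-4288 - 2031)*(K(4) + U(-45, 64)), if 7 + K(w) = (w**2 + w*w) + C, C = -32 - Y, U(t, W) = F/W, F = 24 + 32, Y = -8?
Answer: -94785/8 ≈ -11848.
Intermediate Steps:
F = 56
U(t, W) = 56/W
C = -24 (C = -32 - 1*(-8) = -32 + 8 = -24)
K(w) = -31 + 2*w**2 (K(w) = -7 + ((w**2 + w*w) - 24) = -7 + ((w**2 + w**2) - 24) = -7 + (2*w**2 - 24) = -7 + (-24 + 2*w**2) = -31 + 2*w**2)
(-4288 - 2031)*(K(4) + U(-45, 64)) = (-4288 - 2031)*((-31 + 2*4**2) + 56/64) = -6319*((-31 + 2*16) + 56*(1/64)) = -6319*((-31 + 32) + 7/8) = -6319*(1 + 7/8) = -6319*15/8 = -94785/8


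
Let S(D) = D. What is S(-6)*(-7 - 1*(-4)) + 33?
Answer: 51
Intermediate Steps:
S(-6)*(-7 - 1*(-4)) + 33 = -6*(-7 - 1*(-4)) + 33 = -6*(-7 + 4) + 33 = -6*(-3) + 33 = 18 + 33 = 51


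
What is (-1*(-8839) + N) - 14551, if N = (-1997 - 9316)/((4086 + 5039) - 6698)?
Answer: -4624779/809 ≈ -5716.7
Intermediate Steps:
N = -3771/809 (N = -11313/(9125 - 6698) = -11313/2427 = -11313*1/2427 = -3771/809 ≈ -4.6613)
(-1*(-8839) + N) - 14551 = (-1*(-8839) - 3771/809) - 14551 = (8839 - 3771/809) - 14551 = 7146980/809 - 14551 = -4624779/809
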